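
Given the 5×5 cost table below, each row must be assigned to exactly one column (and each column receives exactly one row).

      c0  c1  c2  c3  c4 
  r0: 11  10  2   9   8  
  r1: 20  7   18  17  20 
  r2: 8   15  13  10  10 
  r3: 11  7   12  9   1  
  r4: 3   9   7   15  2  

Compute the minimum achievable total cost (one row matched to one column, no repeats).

Minimum assignment cost: 23

optimal assignment: row0→col2 (cost 2), row1→col1 (cost 7), row2→col3 (cost 10), row3→col4 (cost 1), row4→col0 (cost 3)
total = 2 + 7 + 10 + 1 + 3 = 23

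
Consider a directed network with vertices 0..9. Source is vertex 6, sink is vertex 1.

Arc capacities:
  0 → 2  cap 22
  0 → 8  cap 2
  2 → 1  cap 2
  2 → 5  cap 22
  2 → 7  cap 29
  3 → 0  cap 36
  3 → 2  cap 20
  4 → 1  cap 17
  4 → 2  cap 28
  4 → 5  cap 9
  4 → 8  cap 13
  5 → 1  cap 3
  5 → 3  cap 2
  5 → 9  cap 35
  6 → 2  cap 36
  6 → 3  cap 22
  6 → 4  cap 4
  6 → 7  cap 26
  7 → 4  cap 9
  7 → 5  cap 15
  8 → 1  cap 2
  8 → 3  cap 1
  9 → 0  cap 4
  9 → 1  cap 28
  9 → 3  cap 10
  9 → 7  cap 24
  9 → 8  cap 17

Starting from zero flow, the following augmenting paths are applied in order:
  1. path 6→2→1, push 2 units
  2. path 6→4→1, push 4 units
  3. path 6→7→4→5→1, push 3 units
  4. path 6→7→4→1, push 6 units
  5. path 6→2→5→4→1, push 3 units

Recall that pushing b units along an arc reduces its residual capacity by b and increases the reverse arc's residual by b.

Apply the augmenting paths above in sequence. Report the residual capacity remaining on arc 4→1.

Residual capacity of (4,1): 4

after path 1 (6→2→1, push 2): res(4,1)=17
after path 2 (6→4→1, push 4): res(4,1)=13
after path 3 (6→7→4→5→1, push 3): res(4,1)=13
after path 4 (6→7→4→1, push 6): res(4,1)=7
after path 5 (6→2→5→4→1, push 3): res(4,1)=4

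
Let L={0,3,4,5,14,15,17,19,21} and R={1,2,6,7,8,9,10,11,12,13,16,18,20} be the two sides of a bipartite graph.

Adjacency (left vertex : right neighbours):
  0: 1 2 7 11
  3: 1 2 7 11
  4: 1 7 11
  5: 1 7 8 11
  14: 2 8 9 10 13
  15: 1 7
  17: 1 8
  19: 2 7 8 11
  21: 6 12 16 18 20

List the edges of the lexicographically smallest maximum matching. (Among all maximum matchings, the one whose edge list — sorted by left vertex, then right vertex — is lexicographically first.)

|M| = 7 (so the lex-smallest maximum matching has 7 edges)
process left vertices in ascending order; for each, take the smallest-labelled available neighbour that still permits 7 edges overall, or leave it unmatched if none does
lex-smallest matching: {0-1, 3-2, 4-7, 5-8, 14-9, 19-11, 21-6}

Lex-smallest maximum matching: {(0,1), (3,2), (4,7), (5,8), (14,9), (19,11), (21,6)}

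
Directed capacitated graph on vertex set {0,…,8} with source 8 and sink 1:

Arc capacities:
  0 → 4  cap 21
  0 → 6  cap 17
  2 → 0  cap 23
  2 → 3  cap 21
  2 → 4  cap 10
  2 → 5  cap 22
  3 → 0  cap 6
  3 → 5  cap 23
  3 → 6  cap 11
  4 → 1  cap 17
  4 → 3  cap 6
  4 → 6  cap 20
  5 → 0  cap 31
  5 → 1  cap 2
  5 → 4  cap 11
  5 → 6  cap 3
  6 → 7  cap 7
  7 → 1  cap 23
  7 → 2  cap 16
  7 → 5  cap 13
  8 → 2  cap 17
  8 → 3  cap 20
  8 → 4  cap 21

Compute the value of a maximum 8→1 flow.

augment #1: 8→4→1 bottleneck 17, total now 17
augment #2: 8→2→5→1 bottleneck 2, total now 19
augment #3: 8→3→6→7→1 bottleneck 7, total now 26

Maximum flow value: 26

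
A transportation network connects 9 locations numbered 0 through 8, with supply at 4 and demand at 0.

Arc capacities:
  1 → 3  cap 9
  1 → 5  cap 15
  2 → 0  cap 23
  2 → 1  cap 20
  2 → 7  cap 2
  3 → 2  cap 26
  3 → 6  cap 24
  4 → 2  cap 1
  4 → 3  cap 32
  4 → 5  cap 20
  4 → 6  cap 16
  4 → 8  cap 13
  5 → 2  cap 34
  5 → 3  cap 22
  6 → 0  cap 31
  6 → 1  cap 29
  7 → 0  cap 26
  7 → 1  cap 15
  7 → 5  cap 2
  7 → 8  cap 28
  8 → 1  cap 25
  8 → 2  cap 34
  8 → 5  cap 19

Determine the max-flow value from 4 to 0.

augment #1: 4→2→0 bottleneck 1, total now 1
augment #2: 4→6→0 bottleneck 16, total now 17
augment #3: 4→3→2→0 bottleneck 22, total now 39
augment #4: 4→3→6→0 bottleneck 10, total now 49
augment #5: 4→5→2→7→0 bottleneck 2, total now 51
augment #6: 4→5→3→6→0 bottleneck 5, total now 56

Maximum flow value: 56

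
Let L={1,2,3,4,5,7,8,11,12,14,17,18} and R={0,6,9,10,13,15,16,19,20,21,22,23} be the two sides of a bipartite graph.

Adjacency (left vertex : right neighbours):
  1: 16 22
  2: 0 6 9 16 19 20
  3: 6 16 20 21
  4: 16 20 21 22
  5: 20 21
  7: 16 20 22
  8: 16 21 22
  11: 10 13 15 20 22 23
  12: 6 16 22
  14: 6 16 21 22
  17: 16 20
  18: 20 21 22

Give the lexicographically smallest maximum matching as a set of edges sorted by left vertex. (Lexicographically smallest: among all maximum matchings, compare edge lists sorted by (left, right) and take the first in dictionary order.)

Lex-smallest maximum matching: {(1,16), (2,0), (3,6), (4,20), (5,21), (7,22), (11,10)}

|M| = 7 (so the lex-smallest maximum matching has 7 edges)
process left vertices in ascending order; for each, take the smallest-labelled available neighbour that still permits 7 edges overall, or leave it unmatched if none does
lex-smallest matching: {1-16, 2-0, 3-6, 4-20, 5-21, 7-22, 11-10}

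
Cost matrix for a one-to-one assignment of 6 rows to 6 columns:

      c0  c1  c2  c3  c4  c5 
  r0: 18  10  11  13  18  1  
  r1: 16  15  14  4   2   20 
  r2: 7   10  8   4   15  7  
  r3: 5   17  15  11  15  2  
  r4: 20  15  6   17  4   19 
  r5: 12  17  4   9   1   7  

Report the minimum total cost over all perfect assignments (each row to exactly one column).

optimal assignment: row0→col5 (cost 1), row1→col3 (cost 4), row2→col1 (cost 10), row3→col0 (cost 5), row4→col2 (cost 6), row5→col4 (cost 1)
total = 1 + 4 + 10 + 5 + 6 + 1 = 27

Minimum assignment cost: 27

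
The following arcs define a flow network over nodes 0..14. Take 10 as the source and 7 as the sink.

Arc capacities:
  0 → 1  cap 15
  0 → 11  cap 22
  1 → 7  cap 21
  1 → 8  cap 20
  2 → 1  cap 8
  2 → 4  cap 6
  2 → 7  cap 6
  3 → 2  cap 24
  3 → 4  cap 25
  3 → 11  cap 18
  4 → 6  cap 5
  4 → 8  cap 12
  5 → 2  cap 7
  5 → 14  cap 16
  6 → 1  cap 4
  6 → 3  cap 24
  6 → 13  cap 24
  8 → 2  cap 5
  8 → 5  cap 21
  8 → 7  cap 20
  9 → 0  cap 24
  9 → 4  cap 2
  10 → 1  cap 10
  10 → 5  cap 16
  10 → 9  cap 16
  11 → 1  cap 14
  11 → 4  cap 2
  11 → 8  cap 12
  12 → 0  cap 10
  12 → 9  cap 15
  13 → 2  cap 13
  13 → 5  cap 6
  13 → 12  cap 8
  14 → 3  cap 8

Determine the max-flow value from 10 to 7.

Maximum flow value: 41

augment #1: 10→1→7 bottleneck 10, total now 10
augment #2: 10→5→2→7 bottleneck 6, total now 16
augment #3: 10→5→2→1→7 bottleneck 1, total now 17
augment #4: 10→9→0→1→7 bottleneck 10, total now 27
augment #5: 10→9→4→8→7 bottleneck 2, total now 29
augment #6: 10→9→0→1→8→7 bottleneck 4, total now 33
augment #7: 10→5→14→3→4→8→7 bottleneck 8, total now 41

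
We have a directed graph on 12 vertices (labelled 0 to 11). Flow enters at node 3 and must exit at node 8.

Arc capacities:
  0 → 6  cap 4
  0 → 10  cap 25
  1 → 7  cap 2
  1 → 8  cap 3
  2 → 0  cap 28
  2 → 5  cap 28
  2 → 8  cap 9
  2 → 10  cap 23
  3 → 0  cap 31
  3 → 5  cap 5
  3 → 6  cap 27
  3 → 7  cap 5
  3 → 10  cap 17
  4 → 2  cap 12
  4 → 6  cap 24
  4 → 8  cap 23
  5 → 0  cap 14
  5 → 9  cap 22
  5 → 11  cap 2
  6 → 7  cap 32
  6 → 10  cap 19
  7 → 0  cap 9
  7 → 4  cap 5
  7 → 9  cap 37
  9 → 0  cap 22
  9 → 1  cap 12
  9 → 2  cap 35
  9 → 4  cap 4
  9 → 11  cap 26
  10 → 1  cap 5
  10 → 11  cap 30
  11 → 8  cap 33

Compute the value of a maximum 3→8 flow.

augment #1: 3→5→11→8 bottleneck 2, total now 2
augment #2: 3→7→4→8 bottleneck 5, total now 7
augment #3: 3→10→1→8 bottleneck 3, total now 10
augment #4: 3→10→11→8 bottleneck 14, total now 24
augment #5: 3→0→10→11→8 bottleneck 16, total now 40
augment #6: 3→5→9→2→8 bottleneck 3, total now 43
augment #7: 3→6→7→9→2→8 bottleneck 6, total now 49
augment #8: 3→6→7→9→4→8 bottleneck 4, total now 53
augment #9: 3→6→7→9→11→8 bottleneck 1, total now 54

Maximum flow value: 54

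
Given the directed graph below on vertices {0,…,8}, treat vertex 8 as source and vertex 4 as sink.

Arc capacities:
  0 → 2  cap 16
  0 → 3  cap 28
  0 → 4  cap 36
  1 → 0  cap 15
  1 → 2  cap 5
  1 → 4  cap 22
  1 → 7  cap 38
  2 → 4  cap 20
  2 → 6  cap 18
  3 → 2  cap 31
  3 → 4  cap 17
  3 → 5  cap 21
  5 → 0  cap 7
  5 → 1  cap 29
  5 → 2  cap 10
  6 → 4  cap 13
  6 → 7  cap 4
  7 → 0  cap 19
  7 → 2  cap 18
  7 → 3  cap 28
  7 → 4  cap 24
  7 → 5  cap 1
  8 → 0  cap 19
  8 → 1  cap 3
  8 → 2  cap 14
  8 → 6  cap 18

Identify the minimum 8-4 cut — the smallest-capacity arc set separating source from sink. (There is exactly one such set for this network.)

augment #1: 8→0→4 push 19
augment #2: 8→1→4 push 3
augment #3: 8→2→4 push 14
augment #4: 8→6→4 push 13
augment #5: 8→6→7→4 push 4
max flow = 53; residual-reachable set from 8 gives S-side
cut edges (S→T): {(6,4), (6,7), (8,0), (8,1), (8,2)} total cap 53

Min-cut arcs: {(6,4), (6,7), (8,0), (8,1), (8,2)} (total capacity 53)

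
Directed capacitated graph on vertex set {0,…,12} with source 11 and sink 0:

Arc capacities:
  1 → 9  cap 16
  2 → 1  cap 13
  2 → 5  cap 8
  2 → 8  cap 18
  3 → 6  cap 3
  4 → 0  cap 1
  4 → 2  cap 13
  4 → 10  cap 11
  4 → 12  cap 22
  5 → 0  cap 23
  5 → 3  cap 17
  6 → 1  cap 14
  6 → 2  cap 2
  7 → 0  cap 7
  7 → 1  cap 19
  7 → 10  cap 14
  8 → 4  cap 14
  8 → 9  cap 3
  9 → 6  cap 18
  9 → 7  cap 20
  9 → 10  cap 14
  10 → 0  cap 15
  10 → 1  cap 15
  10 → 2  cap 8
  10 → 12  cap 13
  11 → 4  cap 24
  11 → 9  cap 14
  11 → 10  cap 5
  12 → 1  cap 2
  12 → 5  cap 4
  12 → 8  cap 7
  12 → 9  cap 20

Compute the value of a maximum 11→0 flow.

Maximum flow value: 35

augment #1: 11→4→0 bottleneck 1, total now 1
augment #2: 11→10→0 bottleneck 5, total now 6
augment #3: 11→4→10→0 bottleneck 10, total now 16
augment #4: 11→9→7→0 bottleneck 7, total now 23
augment #5: 11→4→2→5→0 bottleneck 8, total now 31
augment #6: 11→4→12→5→0 bottleneck 4, total now 35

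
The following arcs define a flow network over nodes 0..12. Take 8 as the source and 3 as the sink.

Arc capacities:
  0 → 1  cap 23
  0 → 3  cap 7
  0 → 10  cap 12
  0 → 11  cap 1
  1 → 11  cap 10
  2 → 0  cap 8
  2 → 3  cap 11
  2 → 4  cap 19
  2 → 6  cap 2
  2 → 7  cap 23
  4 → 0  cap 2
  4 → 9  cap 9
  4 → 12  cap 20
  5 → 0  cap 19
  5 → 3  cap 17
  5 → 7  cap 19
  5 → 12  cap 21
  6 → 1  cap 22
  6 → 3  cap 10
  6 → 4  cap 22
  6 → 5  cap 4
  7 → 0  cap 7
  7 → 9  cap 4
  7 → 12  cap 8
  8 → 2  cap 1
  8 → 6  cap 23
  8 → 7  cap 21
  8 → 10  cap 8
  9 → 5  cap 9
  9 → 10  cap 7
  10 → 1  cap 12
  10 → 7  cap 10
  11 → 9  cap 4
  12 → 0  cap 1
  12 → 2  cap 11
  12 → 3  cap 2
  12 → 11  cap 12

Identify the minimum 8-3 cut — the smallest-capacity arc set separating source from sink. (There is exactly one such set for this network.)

augment #1: 8→2→3 push 1
augment #2: 8→6→3 push 10
augment #3: 8→6→5→3 push 4
augment #4: 8→7→0→3 push 7
augment #5: 8→7→12→3 push 2
augment #6: 8→7→9→5→3 push 4
augment #7: 8→7→12→2→3 push 6
augment #8: 8→6→4→9→5→3 push 5
augment #9: 8→6→4→12→2→3 push 4
max flow = 43; residual-reachable set from 8 gives S-side
cut edges (S→T): {(0,3), (2,3), (6,3), (6,5), (9,5), (12,3)} total cap 43

Min-cut arcs: {(0,3), (2,3), (6,3), (6,5), (9,5), (12,3)} (total capacity 43)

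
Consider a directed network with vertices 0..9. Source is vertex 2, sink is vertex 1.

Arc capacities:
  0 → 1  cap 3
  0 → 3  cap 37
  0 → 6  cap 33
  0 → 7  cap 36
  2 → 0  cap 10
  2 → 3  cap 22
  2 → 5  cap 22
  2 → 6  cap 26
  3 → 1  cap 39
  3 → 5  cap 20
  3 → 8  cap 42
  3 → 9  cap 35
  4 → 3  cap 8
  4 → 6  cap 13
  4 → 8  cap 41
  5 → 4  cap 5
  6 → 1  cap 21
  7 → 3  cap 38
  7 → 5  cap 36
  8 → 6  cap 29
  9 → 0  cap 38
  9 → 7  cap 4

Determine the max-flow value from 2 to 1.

augment #1: 2→0→1 bottleneck 3, total now 3
augment #2: 2→3→1 bottleneck 22, total now 25
augment #3: 2→6→1 bottleneck 21, total now 46
augment #4: 2→0→3→1 bottleneck 7, total now 53
augment #5: 2→5→4→3→1 bottleneck 5, total now 58

Maximum flow value: 58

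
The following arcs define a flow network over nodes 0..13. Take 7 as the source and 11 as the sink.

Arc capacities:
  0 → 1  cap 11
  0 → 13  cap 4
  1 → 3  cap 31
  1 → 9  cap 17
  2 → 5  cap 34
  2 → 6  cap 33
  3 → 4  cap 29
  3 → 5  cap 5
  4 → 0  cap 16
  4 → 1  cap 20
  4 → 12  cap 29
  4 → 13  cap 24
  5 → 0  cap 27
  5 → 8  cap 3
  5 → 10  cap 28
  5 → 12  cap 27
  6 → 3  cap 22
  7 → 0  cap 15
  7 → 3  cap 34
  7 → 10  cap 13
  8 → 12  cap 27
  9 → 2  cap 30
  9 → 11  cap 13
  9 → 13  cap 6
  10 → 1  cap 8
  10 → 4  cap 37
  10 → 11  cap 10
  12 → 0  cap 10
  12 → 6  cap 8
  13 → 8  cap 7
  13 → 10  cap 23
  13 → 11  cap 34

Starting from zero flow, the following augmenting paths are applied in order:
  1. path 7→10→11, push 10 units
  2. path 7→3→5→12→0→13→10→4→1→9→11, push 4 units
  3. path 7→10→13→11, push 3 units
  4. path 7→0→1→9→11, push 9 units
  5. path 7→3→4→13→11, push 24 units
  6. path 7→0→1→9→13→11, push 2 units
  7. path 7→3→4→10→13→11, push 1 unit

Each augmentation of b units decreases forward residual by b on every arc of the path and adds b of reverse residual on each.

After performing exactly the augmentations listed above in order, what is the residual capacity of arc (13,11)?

Residual capacity of (13,11): 4

after path 1 (7→10→11, push 10): res(13,11)=34
after path 2 (7→3→5→12→0→13→10→4→1→9→11, push 4): res(13,11)=34
after path 3 (7→10→13→11, push 3): res(13,11)=31
after path 4 (7→0→1→9→11, push 9): res(13,11)=31
after path 5 (7→3→4→13→11, push 24): res(13,11)=7
after path 6 (7→0→1→9→13→11, push 2): res(13,11)=5
after path 7 (7→3→4→10→13→11, push 1): res(13,11)=4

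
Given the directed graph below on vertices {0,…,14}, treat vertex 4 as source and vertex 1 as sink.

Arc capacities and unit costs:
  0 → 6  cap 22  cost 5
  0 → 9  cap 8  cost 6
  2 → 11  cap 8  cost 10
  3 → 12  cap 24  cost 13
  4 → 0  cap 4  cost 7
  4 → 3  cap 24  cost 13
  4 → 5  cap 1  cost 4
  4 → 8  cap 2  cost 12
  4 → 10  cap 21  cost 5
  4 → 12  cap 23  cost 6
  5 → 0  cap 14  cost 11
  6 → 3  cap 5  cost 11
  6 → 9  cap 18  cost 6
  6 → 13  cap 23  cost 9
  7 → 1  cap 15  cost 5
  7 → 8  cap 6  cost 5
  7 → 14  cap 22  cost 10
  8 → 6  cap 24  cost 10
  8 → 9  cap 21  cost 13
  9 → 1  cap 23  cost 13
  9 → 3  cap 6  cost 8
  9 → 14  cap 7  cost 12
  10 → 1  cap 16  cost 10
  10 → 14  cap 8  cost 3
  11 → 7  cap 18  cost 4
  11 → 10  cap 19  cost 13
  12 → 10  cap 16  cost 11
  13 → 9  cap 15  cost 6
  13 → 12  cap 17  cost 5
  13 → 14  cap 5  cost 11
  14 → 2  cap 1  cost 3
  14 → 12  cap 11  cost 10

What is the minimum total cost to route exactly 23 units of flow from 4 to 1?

Minimum cost for 23 units: 446

shortest-cost path #1: 4→10→1 push 16 @ unit cost 15 (adds 240)
shortest-cost path #2: 4→0→9→1 push 4 @ unit cost 26 (adds 104)
shortest-cost path #3: 4→10→14→2→11→7→1 push 1 @ unit cost 30 (adds 30)
shortest-cost path #4: 4→5→0→9→1 push 1 @ unit cost 34 (adds 34)
shortest-cost path #5: 4→8→9→1 push 1 @ unit cost 38 (adds 38)
total cost = 446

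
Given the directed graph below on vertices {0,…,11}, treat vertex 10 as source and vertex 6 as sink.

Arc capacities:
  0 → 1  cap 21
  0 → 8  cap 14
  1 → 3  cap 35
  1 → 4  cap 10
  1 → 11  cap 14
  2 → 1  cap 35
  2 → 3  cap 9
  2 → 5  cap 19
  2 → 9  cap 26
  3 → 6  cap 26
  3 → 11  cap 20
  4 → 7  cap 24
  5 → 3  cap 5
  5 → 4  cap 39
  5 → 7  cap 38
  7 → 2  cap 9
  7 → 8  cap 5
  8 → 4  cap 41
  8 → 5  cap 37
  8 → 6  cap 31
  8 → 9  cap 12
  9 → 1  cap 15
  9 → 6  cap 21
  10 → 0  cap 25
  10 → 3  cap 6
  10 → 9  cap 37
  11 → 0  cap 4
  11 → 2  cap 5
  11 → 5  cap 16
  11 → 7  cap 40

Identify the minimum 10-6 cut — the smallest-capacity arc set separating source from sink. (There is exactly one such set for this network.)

Min-cut arcs: {(0,8), (3,6), (7,8), (9,6)} (total capacity 66)

augment #1: 10→3→6 push 6
augment #2: 10→9→6 push 21
augment #3: 10→0→8→6 push 14
augment #4: 10→0→1→3→6 push 11
augment #5: 10→9→1→3→6 push 9
augment #6: 10→9→1→4→7→8→6 push 5
max flow = 66; residual-reachable set from 10 gives S-side
cut edges (S→T): {(0,8), (3,6), (7,8), (9,6)} total cap 66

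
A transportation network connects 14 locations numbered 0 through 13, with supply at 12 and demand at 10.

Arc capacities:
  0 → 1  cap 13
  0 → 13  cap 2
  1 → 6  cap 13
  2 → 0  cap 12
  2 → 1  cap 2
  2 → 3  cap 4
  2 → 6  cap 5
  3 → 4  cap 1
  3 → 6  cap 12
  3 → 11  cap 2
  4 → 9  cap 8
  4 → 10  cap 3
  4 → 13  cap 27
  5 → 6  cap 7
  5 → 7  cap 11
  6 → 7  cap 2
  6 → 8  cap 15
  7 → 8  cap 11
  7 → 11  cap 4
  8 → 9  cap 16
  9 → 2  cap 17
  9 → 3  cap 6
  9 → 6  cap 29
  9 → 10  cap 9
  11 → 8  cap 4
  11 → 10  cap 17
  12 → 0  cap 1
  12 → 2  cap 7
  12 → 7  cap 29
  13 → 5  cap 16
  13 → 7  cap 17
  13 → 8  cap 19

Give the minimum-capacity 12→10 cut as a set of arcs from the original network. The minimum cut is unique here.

Min-cut arcs: {(3,4), (3,11), (7,11), (9,10)} (total capacity 16)

augment #1: 12→7→11→10 push 4
augment #2: 12→2→3→4→10 push 1
augment #3: 12→2→3→11→10 push 2
augment #4: 12→7→8→9→10 push 9
max flow = 16; residual-reachable set from 12 gives S-side
cut edges (S→T): {(3,4), (3,11), (7,11), (9,10)} total cap 16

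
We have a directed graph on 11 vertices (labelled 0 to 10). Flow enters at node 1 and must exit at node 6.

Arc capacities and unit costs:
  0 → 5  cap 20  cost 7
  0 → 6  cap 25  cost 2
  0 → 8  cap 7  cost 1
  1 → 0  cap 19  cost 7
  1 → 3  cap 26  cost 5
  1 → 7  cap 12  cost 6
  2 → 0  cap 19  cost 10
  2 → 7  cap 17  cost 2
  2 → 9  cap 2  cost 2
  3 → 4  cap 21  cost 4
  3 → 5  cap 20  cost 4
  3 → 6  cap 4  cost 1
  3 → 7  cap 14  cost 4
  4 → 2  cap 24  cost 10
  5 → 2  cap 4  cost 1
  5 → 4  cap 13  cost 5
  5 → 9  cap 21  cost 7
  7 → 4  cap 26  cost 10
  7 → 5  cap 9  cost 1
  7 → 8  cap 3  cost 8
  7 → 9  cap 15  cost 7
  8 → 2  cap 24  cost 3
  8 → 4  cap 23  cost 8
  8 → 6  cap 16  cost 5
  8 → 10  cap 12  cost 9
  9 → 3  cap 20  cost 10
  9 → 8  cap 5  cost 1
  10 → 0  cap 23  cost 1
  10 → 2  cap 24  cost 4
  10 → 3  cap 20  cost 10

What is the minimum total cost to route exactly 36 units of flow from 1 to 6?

Minimum cost for 36 units: 458

shortest-cost path #1: 1→3→6 push 4 @ unit cost 6 (adds 24)
shortest-cost path #2: 1→0→6 push 19 @ unit cost 9 (adds 171)
shortest-cost path #3: 1→7→5→2→9→8→6 push 2 @ unit cost 16 (adds 32)
shortest-cost path #4: 1→7→8→6 push 3 @ unit cost 19 (adds 57)
shortest-cost path #5: 1→7→9→8→6 push 3 @ unit cost 19 (adds 57)
shortest-cost path #6: 1→7→5→2→0→6 push 2 @ unit cost 20 (adds 40)
shortest-cost path #7: 1→7→9→2→0→6 push 2 @ unit cost 23 (adds 46)
shortest-cost path #8: 1→3→4→2→0→6 push 1 @ unit cost 31 (adds 31)
total cost = 458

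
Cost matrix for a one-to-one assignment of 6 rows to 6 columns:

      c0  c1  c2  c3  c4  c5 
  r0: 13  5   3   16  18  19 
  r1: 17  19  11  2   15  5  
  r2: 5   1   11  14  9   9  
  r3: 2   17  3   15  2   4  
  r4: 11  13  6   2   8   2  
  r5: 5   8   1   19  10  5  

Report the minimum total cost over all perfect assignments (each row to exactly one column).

optimal assignment: row0→col2 (cost 3), row1→col3 (cost 2), row2→col1 (cost 1), row3→col4 (cost 2), row4→col5 (cost 2), row5→col0 (cost 5)
total = 3 + 2 + 1 + 2 + 2 + 5 = 15

Minimum assignment cost: 15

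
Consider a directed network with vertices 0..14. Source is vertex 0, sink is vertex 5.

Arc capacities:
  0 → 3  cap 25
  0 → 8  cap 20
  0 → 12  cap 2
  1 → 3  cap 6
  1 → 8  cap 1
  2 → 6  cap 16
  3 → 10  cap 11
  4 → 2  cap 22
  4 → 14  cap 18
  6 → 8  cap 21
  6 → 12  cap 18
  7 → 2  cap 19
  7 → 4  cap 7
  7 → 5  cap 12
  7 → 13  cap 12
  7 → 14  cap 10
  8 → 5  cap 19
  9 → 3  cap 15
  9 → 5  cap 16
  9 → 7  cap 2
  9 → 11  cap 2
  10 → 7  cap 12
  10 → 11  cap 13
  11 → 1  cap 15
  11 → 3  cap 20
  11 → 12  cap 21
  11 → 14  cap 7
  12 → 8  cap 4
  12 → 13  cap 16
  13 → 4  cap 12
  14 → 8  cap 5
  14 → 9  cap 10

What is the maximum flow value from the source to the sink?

augment #1: 0→8→5 bottleneck 19, total now 19
augment #2: 0→3→10→7→5 bottleneck 11, total now 30
augment #3: 0→12→13→4→14→9→5 bottleneck 2, total now 32

Maximum flow value: 32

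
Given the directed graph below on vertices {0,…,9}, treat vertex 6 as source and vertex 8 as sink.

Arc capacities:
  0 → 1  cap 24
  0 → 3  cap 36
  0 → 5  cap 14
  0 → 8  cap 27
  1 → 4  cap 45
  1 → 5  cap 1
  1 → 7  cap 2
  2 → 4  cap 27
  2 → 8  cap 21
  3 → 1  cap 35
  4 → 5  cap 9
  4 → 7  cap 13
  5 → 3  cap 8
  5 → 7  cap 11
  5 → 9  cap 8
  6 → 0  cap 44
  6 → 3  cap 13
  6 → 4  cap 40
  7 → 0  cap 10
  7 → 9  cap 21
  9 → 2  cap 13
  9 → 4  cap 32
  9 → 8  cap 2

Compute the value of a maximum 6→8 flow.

augment #1: 6→0→8 bottleneck 27, total now 27
augment #2: 6→0→5→9→8 bottleneck 2, total now 29
augment #3: 6→0→5→9→2→8 bottleneck 6, total now 35
augment #4: 6→4→7→9→2→8 bottleneck 7, total now 42

Maximum flow value: 42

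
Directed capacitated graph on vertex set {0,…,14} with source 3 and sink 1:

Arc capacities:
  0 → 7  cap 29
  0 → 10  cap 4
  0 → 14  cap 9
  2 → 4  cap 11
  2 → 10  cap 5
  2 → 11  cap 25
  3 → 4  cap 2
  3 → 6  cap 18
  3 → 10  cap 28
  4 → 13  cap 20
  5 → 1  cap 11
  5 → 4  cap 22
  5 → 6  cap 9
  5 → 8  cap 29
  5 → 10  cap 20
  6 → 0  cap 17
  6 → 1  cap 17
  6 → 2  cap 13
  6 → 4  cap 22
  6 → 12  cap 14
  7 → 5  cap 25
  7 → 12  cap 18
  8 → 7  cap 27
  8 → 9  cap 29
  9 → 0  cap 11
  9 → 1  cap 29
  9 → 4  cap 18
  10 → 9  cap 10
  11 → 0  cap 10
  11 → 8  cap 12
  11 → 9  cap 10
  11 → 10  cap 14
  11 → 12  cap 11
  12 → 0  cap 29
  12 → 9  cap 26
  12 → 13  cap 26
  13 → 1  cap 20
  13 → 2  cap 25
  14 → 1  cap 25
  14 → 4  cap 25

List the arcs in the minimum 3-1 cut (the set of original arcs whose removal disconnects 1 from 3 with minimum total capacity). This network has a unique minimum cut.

augment #1: 3→6→1 push 17
augment #2: 3→4→13→1 push 2
augment #3: 3→10→9→1 push 10
augment #4: 3→6→0→14→1 push 1
max flow = 30; residual-reachable set from 3 gives S-side
cut edges (S→T): {(3,4), (3,6), (10,9)} total cap 30

Min-cut arcs: {(3,4), (3,6), (10,9)} (total capacity 30)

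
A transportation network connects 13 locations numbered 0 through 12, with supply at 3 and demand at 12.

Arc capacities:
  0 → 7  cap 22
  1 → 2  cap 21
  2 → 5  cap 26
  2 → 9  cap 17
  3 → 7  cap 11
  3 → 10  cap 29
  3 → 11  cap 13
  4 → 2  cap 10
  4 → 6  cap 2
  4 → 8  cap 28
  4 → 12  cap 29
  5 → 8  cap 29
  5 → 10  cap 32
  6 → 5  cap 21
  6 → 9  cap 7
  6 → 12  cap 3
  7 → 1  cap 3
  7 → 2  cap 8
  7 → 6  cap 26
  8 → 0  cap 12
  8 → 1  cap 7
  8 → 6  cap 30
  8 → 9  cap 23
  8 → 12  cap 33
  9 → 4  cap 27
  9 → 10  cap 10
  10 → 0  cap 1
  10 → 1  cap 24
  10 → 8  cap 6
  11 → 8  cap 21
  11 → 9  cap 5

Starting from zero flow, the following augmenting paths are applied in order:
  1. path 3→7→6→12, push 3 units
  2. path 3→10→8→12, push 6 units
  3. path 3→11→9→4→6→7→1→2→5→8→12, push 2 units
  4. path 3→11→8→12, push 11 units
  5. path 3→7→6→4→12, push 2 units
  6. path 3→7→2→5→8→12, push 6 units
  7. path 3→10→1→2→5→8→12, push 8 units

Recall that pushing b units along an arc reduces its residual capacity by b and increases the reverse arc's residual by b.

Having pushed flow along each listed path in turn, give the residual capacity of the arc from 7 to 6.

Residual capacity of (7,6): 23

after path 1 (3→7→6→12, push 3): res(7,6)=23
after path 2 (3→10→8→12, push 6): res(7,6)=23
after path 3 (3→11→9→4→6→7→1→2→5→8→12, push 2): res(7,6)=25
after path 4 (3→11→8→12, push 11): res(7,6)=25
after path 5 (3→7→6→4→12, push 2): res(7,6)=23
after path 6 (3→7→2→5→8→12, push 6): res(7,6)=23
after path 7 (3→10→1→2→5→8→12, push 8): res(7,6)=23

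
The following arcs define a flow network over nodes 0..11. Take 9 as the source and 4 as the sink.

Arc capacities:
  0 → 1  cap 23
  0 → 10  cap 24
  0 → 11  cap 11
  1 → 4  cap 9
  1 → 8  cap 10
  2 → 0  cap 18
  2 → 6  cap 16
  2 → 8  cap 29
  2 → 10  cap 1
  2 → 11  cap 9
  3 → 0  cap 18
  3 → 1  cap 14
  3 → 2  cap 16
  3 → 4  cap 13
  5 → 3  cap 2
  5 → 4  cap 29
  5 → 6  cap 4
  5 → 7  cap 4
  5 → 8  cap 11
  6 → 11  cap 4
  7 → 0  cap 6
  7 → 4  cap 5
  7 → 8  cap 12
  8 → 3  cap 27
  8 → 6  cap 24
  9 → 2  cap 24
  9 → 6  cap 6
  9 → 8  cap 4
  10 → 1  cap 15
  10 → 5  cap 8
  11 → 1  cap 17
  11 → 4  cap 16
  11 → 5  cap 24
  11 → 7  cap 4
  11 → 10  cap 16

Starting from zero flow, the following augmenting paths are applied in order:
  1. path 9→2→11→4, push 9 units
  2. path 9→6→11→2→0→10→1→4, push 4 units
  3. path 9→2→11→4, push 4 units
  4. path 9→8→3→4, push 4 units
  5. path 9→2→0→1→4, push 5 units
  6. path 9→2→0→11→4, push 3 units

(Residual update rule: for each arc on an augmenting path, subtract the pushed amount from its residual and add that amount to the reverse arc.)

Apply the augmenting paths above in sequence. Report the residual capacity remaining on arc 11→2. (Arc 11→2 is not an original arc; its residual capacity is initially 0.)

after path 1 (9→2→11→4, push 9): res(11,2)=9
after path 2 (9→6→11→2→0→10→1→4, push 4): res(11,2)=5
after path 3 (9→2→11→4, push 4): res(11,2)=9
after path 4 (9→8→3→4, push 4): res(11,2)=9
after path 5 (9→2→0→1→4, push 5): res(11,2)=9
after path 6 (9→2→0→11→4, push 3): res(11,2)=9

Residual capacity of (11,2): 9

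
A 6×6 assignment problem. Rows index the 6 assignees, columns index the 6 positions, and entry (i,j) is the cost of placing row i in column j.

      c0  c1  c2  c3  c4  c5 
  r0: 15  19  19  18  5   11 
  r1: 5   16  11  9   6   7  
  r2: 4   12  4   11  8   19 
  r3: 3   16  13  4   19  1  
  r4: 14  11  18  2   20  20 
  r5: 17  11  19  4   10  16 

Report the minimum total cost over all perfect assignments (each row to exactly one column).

Minimum assignment cost: 28

optimal assignment: row0→col4 (cost 5), row1→col0 (cost 5), row2→col2 (cost 4), row3→col5 (cost 1), row4→col3 (cost 2), row5→col1 (cost 11)
total = 5 + 5 + 4 + 1 + 2 + 11 = 28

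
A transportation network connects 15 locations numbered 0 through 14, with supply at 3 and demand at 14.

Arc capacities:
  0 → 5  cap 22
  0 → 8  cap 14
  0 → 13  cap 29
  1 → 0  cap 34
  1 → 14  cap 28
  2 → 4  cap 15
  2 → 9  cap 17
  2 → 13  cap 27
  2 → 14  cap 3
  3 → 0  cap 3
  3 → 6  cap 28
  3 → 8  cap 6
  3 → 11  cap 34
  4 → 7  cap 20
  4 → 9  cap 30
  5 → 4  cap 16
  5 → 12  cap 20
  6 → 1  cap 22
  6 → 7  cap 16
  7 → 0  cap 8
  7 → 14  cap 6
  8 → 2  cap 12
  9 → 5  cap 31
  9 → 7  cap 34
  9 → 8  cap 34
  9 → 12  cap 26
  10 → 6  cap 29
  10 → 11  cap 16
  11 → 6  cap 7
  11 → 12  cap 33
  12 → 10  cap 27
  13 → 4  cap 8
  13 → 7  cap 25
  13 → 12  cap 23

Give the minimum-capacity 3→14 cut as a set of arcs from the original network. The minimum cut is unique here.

augment #1: 3→6→1→14 push 22
augment #2: 3→6→7→14 push 6
augment #3: 3→8→2→14 push 3
max flow = 31; residual-reachable set from 3 gives S-side
cut edges (S→T): {(2,14), (6,1), (7,14)} total cap 31

Min-cut arcs: {(2,14), (6,1), (7,14)} (total capacity 31)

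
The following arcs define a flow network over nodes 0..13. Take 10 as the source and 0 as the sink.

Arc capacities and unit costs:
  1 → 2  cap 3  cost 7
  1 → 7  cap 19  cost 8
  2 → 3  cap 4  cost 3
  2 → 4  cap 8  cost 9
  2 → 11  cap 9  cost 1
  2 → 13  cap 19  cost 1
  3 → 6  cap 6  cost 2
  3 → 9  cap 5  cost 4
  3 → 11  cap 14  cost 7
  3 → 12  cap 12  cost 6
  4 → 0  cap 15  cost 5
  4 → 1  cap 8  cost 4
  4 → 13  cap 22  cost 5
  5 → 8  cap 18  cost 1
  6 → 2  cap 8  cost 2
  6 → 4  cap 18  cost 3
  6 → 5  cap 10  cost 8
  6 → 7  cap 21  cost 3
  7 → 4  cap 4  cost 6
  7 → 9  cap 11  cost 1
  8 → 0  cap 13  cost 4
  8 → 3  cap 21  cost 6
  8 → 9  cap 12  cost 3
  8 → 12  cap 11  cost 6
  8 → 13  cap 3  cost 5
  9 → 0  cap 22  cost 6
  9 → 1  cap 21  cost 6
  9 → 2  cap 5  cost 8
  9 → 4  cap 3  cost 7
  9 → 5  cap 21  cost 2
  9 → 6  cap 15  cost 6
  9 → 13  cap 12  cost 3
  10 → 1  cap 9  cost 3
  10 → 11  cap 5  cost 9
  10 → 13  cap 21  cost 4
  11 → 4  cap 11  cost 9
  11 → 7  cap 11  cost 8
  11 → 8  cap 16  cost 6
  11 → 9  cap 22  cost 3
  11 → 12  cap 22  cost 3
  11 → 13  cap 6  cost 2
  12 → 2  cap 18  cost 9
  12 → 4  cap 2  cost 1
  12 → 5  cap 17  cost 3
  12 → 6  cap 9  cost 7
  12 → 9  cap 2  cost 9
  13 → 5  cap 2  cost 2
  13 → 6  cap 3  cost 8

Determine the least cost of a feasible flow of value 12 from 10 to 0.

Minimum cost for 12 units: 202

shortest-cost path #1: 10→13→5→8→0 push 2 @ unit cost 11 (adds 22)
shortest-cost path #2: 10→11→12→4→0 push 2 @ unit cost 18 (adds 36)
shortest-cost path #3: 10→11→9→0 push 3 @ unit cost 18 (adds 54)
shortest-cost path #4: 10→1→7→9→0 push 5 @ unit cost 18 (adds 90)
total cost = 202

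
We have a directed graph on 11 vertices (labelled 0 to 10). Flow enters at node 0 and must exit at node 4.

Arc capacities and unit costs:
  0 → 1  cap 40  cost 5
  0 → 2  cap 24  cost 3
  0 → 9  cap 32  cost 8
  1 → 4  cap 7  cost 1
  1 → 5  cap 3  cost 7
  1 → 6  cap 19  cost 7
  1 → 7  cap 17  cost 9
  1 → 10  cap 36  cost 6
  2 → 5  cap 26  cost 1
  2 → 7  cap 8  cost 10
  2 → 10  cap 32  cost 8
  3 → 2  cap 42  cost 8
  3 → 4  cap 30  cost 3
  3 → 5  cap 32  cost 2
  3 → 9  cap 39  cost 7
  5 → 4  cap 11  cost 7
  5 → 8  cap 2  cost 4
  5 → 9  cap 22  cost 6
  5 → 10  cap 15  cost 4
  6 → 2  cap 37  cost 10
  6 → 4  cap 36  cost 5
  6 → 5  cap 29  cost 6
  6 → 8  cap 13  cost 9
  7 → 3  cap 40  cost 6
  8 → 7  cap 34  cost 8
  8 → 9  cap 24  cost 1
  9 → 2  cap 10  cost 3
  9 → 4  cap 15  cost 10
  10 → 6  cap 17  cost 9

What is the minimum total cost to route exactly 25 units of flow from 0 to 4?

shortest-cost path #1: 0→1→4 push 7 @ unit cost 6 (adds 42)
shortest-cost path #2: 0→2→5→4 push 11 @ unit cost 11 (adds 121)
shortest-cost path #3: 0→1→6→4 push 7 @ unit cost 17 (adds 119)
total cost = 282

Minimum cost for 25 units: 282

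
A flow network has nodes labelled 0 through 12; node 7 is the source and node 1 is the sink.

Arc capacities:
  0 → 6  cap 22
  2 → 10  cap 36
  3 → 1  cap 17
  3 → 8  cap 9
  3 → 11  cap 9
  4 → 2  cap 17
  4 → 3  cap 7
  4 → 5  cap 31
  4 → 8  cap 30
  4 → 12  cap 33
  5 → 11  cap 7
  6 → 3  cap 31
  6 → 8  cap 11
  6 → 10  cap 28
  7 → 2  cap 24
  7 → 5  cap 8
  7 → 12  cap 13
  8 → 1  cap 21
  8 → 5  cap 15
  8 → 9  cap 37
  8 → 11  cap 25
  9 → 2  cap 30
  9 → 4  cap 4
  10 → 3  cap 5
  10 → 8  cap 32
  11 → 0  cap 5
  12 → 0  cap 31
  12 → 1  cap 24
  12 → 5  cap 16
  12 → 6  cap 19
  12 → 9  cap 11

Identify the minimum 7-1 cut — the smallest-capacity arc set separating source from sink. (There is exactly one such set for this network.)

Min-cut arcs: {(7,2), (7,12), (11,0)} (total capacity 42)

augment #1: 7→12→1 push 13
augment #2: 7→2→10→3→1 push 5
augment #3: 7→2→10→8→1 push 19
augment #4: 7→5→11→0→6→3→1 push 5
max flow = 42; residual-reachable set from 7 gives S-side
cut edges (S→T): {(7,2), (7,12), (11,0)} total cap 42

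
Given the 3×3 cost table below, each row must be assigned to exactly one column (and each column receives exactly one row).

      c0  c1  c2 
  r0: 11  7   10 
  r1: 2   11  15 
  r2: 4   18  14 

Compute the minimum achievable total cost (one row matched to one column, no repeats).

Minimum assignment cost: 23

optimal assignment: row0→col1 (cost 7), row1→col0 (cost 2), row2→col2 (cost 14)
total = 7 + 2 + 14 = 23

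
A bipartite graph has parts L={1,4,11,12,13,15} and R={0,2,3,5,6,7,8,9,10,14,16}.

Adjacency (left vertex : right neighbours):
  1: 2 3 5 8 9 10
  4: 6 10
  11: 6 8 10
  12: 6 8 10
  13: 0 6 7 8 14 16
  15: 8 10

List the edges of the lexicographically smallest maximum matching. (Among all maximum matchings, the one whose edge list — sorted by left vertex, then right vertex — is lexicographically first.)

Lex-smallest maximum matching: {(1,2), (4,6), (11,8), (12,10), (13,0)}

|M| = 5 (so the lex-smallest maximum matching has 5 edges)
process left vertices in ascending order; for each, take the smallest-labelled available neighbour that still permits 5 edges overall, or leave it unmatched if none does
lex-smallest matching: {1-2, 4-6, 11-8, 12-10, 13-0}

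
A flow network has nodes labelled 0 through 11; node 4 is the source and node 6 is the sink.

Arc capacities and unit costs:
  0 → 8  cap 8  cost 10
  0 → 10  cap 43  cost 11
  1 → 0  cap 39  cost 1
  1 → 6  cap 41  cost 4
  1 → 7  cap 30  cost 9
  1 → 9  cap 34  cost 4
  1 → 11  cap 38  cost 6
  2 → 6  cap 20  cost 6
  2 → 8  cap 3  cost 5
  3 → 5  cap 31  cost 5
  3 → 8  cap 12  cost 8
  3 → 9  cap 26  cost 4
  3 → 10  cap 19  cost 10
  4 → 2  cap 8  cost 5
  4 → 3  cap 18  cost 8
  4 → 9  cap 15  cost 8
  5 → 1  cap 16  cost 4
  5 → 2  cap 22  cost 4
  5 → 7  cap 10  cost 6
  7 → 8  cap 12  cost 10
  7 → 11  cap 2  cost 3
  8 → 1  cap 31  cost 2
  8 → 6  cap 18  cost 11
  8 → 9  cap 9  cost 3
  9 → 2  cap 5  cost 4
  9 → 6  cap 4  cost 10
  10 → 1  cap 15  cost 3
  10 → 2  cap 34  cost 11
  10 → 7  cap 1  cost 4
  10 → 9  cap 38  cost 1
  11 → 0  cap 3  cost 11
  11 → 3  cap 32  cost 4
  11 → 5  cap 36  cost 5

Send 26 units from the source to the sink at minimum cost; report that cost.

shortest-cost path #1: 4→2→6 push 8 @ unit cost 11 (adds 88)
shortest-cost path #2: 4→9→6 push 4 @ unit cost 18 (adds 72)
shortest-cost path #3: 4→9→2→6 push 5 @ unit cost 18 (adds 90)
shortest-cost path #4: 4→3→5→1→6 push 9 @ unit cost 21 (adds 189)
total cost = 439

Minimum cost for 26 units: 439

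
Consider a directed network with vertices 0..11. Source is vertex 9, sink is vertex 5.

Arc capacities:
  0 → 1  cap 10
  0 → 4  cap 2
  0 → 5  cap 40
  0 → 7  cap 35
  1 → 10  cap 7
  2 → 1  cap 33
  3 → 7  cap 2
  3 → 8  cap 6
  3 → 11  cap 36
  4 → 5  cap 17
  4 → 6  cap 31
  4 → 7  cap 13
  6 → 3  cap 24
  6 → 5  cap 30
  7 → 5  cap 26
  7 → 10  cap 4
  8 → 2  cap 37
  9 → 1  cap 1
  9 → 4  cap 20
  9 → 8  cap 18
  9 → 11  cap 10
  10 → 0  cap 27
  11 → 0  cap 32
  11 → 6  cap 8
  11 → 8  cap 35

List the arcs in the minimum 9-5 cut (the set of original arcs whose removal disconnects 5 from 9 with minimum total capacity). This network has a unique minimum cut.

Min-cut arcs: {(1,10), (9,4), (9,11)} (total capacity 37)

augment #1: 9→4→5 push 17
augment #2: 9→4→6→5 push 3
augment #3: 9→11→0→5 push 10
augment #4: 9→1→10→0→5 push 1
augment #5: 9→8→2→1→10→0→5 push 6
max flow = 37; residual-reachable set from 9 gives S-side
cut edges (S→T): {(1,10), (9,4), (9,11)} total cap 37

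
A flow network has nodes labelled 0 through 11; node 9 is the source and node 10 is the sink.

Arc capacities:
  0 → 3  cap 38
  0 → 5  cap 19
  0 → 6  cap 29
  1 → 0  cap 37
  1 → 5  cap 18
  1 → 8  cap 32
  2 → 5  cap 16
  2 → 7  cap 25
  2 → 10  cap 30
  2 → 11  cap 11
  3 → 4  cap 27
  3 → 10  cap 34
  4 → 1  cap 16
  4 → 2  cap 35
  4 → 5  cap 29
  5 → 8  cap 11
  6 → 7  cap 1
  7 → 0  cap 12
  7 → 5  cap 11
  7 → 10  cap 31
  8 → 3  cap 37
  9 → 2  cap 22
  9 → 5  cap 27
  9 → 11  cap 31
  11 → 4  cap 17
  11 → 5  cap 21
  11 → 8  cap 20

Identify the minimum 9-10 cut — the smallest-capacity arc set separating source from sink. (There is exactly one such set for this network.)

Min-cut arcs: {(5,8), (9,2), (9,11)} (total capacity 64)

augment #1: 9→2→10 push 22
augment #2: 9→5→8→3→10 push 11
augment #3: 9→11→4→2→10 push 8
augment #4: 9→11→8→3→10 push 20
augment #5: 9→11→4→2→7→10 push 3
max flow = 64; residual-reachable set from 9 gives S-side
cut edges (S→T): {(5,8), (9,2), (9,11)} total cap 64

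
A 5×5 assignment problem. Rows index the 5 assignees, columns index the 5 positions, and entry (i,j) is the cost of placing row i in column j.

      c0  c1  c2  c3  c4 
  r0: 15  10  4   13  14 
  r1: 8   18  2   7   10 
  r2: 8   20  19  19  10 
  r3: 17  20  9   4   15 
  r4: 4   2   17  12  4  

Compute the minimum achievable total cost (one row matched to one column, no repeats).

Minimum assignment cost: 28

one of 3 optimal assignments: row0→col1 (cost 10), row1→col2 (cost 2), row2→col0 (cost 8), row3→col3 (cost 4), row4→col4 (cost 4)
total = 10 + 2 + 8 + 4 + 4 = 28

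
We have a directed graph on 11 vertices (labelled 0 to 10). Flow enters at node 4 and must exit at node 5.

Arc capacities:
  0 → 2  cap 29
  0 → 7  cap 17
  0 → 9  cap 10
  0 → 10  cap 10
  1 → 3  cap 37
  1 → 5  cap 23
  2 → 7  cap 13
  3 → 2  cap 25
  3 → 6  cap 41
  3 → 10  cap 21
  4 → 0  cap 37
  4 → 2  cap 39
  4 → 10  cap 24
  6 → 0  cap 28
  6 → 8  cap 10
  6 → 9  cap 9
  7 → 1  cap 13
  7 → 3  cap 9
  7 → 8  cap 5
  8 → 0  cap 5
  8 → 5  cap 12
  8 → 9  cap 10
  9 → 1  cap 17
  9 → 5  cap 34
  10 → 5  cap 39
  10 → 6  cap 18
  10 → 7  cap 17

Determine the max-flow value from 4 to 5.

Maximum flow value: 71

augment #1: 4→10→5 bottleneck 24, total now 24
augment #2: 4→0→9→5 bottleneck 10, total now 34
augment #3: 4→0→10→5 bottleneck 10, total now 44
augment #4: 4→0→7→1→5 bottleneck 13, total now 57
augment #5: 4→0→7→8→5 bottleneck 4, total now 61
augment #6: 4→2→7→8→5 bottleneck 1, total now 62
augment #7: 4→2→7→3→10→5 bottleneck 5, total now 67
augment #8: 4→2→7→3→6→8→5 bottleneck 4, total now 71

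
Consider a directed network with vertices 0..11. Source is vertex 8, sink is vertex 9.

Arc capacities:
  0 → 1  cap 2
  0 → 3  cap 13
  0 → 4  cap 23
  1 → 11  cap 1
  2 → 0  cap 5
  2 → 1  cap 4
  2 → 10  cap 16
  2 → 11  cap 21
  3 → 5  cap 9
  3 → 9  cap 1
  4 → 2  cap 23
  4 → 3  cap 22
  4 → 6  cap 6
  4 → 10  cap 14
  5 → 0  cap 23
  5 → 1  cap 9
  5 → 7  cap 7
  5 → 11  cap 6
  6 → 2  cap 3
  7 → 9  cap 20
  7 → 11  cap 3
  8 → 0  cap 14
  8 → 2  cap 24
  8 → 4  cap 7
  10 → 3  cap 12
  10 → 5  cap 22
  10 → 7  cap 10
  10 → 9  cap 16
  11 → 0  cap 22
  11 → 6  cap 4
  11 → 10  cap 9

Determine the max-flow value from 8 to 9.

Maximum flow value: 34

augment #1: 8→0→3→9 bottleneck 1, total now 1
augment #2: 8→2→10→9 bottleneck 16, total now 17
augment #3: 8→4→10→7→9 bottleneck 7, total now 24
augment #4: 8→0→3→5→7→9 bottleneck 7, total now 31
augment #5: 8→0→4→10→7→9 bottleneck 3, total now 34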